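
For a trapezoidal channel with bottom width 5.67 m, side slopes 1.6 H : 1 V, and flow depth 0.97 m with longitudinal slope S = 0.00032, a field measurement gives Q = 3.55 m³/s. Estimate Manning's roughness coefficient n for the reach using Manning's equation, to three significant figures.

0.0292

A = (b + z·y)·y = (5.67 + 1.6×0.97)×0.97 = 7.005 m²
P = b + 2y√(1+z²) = 5.67 + 2×0.97×√(1+1.6²) = 9.330 m
R = A/P = 7.005/9.330 = 0.7508 m
n = (1/Q)·A·R^(2/3)·S^(1/2) = (1/3.55) × 7.005 × 0.8261 × 0.01789 = 0.02916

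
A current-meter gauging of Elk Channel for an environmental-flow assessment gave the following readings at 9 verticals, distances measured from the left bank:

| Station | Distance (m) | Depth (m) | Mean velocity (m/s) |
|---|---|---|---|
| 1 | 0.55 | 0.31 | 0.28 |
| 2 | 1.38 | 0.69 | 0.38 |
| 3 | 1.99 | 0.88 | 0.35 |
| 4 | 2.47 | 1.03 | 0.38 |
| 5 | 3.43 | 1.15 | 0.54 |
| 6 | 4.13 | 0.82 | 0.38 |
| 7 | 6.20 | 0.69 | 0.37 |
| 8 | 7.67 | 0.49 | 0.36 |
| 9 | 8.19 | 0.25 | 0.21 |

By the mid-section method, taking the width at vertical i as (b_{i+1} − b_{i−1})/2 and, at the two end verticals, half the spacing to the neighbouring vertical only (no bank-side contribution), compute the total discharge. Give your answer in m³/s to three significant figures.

2.26 m³/s

w_1 = (1.38 − 0.55)/2 = 0.415 m; q_1 = 0.28 × 0.31 × 0.415 = 0.03602 m³/s
w_2 = (1.99 − 0.55)/2 = 0.72 m; q_2 = 0.38 × 0.69 × 0.72 = 0.1888 m³/s
w_3 = (2.47 − 1.38)/2 = 0.545 m; q_3 = 0.35 × 0.88 × 0.545 = 0.1679 m³/s
w_4 = (3.43 − 1.99)/2 = 0.72 m; q_4 = 0.38 × 1.03 × 0.72 = 0.2818 m³/s
w_5 = (4.13 − 2.47)/2 = 0.83 m; q_5 = 0.54 × 1.15 × 0.83 = 0.5154 m³/s
w_6 = (6.20 − 3.43)/2 = 1.385 m; q_6 = 0.38 × 0.82 × 1.385 = 0.4316 m³/s
w_7 = (7.67 − 4.13)/2 = 1.77 m; q_7 = 0.37 × 0.69 × 1.77 = 0.4519 m³/s
w_8 = (8.19 − 6.20)/2 = 0.995 m; q_8 = 0.36 × 0.49 × 0.995 = 0.1755 m³/s
w_9 = (8.19 − 7.67)/2 = 0.26 m; q_9 = 0.21 × 0.25 × 0.26 = 0.01365 m³/s
Q = Σ qᵢ = 2.263 m³/s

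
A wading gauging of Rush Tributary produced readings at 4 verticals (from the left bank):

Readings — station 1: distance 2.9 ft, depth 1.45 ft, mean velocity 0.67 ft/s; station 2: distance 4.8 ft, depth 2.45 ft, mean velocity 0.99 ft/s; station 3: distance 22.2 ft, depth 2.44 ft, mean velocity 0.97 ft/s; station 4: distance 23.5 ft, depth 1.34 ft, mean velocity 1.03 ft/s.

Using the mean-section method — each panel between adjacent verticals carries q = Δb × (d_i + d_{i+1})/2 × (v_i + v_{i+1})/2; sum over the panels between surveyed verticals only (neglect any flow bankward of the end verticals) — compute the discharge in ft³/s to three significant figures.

Panel 1-2: Δb = 1.9 ft, d̄ = (1.45+2.45)/2 = 1.95, v̄ = (0.67+0.99)/2 = 0.83 → q = 1.9×1.95×0.83 = 3.075 ft³/s
Panel 2-3: Δb = 17.4 ft, d̄ = (2.45+2.44)/2 = 2.445, v̄ = (0.99+0.97)/2 = 0.98 → q = 17.4×2.445×0.98 = 41.69 ft³/s
Panel 3-4: Δb = 1.3 ft, d̄ = (2.44+1.34)/2 = 1.89, v̄ = (0.97+1.03)/2 = 1 → q = 1.3×1.89×1 = 2.457 ft³/s
Q = Σ q = 47.22 ft³/s

47.2 ft³/s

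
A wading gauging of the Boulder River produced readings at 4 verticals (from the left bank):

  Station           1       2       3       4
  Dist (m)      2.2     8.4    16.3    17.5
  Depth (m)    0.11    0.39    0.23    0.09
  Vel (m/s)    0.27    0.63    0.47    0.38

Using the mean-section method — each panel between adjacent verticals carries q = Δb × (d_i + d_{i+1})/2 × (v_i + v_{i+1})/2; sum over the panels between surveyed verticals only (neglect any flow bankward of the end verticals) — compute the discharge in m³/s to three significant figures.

2.13 m³/s

Panel 1-2: Δb = 6.2 m, d̄ = (0.11+0.39)/2 = 0.25, v̄ = (0.27+0.63)/2 = 0.45 → q = 6.2×0.25×0.45 = 0.6975 m³/s
Panel 2-3: Δb = 7.9 m, d̄ = (0.39+0.23)/2 = 0.31, v̄ = (0.63+0.47)/2 = 0.55 → q = 7.9×0.31×0.55 = 1.347 m³/s
Panel 3-4: Δb = 1.2 m, d̄ = (0.23+0.09)/2 = 0.16, v̄ = (0.47+0.38)/2 = 0.425 → q = 1.2×0.16×0.425 = 0.08160 m³/s
Q = Σ q = 2.126 m³/s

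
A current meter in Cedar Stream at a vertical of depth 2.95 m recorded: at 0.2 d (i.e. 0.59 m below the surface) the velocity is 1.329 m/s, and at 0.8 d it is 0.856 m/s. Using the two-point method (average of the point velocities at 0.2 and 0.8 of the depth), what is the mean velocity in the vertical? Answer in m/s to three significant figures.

1.09 m/s

v̄ = (1.329 + 0.856) / 2 = 1.093 m/s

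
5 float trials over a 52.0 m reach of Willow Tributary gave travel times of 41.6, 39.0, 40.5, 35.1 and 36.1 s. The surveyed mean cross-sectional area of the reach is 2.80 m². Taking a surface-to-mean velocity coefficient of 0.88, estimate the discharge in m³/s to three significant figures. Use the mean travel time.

t̄ = (41.6 + 39.0 + 40.5 + 35.1 + 36.1) / 5 = 38.46 s
v_surface = L / t̄ = 52.0 / 38.46 = 1.352 m/s
v_mean = 0.88 × 1.352 = 1.190 m/s
Q = A × v_mean = 2.80 × 1.190 = 3.331 m³/s

3.33 m³/s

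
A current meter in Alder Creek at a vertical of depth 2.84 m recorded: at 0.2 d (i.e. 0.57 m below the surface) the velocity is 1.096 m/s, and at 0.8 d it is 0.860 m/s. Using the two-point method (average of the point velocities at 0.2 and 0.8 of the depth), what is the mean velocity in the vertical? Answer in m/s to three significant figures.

v̄ = (1.096 + 0.860) / 2 = 0.9780 m/s

0.978 m/s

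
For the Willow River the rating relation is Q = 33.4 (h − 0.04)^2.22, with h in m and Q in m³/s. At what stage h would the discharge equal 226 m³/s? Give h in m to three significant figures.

2.41 m

h − h₀ = (Q/C)^(1/b) = (226/33.4)^(1/2.22) = 2.366 m
h = 0.04 + 2.366 = 2.406 m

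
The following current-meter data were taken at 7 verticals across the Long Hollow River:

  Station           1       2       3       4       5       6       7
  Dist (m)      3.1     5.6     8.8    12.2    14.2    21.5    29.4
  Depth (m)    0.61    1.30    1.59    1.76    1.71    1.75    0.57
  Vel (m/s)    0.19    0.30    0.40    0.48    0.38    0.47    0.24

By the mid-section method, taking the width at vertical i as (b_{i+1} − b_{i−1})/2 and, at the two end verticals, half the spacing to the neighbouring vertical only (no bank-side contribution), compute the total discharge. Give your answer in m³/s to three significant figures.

w_1 = (5.6 − 3.1)/2 = 1.25 m; q_1 = 0.19 × 0.61 × 1.25 = 0.1449 m³/s
w_2 = (8.8 − 3.1)/2 = 2.85 m; q_2 = 0.30 × 1.30 × 2.85 = 1.112 m³/s
w_3 = (12.2 − 5.6)/2 = 3.3 m; q_3 = 0.40 × 1.59 × 3.3 = 2.099 m³/s
w_4 = (14.2 − 8.8)/2 = 2.7 m; q_4 = 0.48 × 1.76 × 2.7 = 2.281 m³/s
w_5 = (21.5 − 12.2)/2 = 4.65 m; q_5 = 0.38 × 1.71 × 4.65 = 3.022 m³/s
w_6 = (29.4 − 14.2)/2 = 7.6 m; q_6 = 0.47 × 1.75 × 7.6 = 6.251 m³/s
w_7 = (29.4 − 21.5)/2 = 3.95 m; q_7 = 0.24 × 0.57 × 3.95 = 0.5404 m³/s
Q = Σ qᵢ = 15.45 m³/s

15.4 m³/s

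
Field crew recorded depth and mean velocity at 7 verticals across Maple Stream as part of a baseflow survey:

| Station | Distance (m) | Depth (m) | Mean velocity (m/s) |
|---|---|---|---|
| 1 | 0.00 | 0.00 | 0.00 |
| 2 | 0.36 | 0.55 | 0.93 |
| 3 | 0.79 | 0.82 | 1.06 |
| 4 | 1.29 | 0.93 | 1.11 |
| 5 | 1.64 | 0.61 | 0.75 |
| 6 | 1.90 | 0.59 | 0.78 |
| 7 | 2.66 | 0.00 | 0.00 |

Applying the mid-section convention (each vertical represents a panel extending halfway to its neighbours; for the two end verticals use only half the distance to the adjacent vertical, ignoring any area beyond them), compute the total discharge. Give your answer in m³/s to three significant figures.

w_2 = (0.79 − 0.00)/2 = 0.395 m; q_2 = 0.93 × 0.55 × 0.395 = 0.2020 m³/s
w_3 = (1.29 − 0.36)/2 = 0.465 m; q_3 = 1.06 × 0.82 × 0.465 = 0.4042 m³/s
w_4 = (1.64 − 0.79)/2 = 0.425 m; q_4 = 1.11 × 0.93 × 0.425 = 0.4387 m³/s
w_5 = (1.90 − 1.29)/2 = 0.305 m; q_5 = 0.75 × 0.61 × 0.305 = 0.1395 m³/s
w_6 = (2.66 − 1.64)/2 = 0.51 m; q_6 = 0.78 × 0.59 × 0.51 = 0.2347 m³/s
Stations 1, 7 contribute zero (depth or velocity is 0).
Q = Σ qᵢ = 1.419 m³/s

1.42 m³/s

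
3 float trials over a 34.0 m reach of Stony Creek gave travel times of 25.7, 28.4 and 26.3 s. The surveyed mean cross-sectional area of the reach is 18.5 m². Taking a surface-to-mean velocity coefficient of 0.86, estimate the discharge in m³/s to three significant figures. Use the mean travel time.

20.2 m³/s

t̄ = (25.7 + 28.4 + 26.3) / 3 = 26.8 s
v_surface = L / t̄ = 34.0 / 26.8 = 1.269 m/s
v_mean = 0.86 × 1.269 = 1.091 m/s
Q = A × v_mean = 18.5 × 1.091 = 20.18 m³/s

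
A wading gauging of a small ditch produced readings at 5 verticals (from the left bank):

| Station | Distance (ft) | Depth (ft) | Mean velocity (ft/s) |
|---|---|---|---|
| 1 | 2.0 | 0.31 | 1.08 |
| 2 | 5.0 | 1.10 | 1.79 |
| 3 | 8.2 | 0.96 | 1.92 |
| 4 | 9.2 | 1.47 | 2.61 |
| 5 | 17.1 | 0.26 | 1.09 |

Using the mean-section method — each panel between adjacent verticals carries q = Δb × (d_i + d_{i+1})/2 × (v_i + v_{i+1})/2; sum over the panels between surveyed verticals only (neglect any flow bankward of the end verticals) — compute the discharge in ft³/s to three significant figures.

Panel 1-2: Δb = 3 ft, d̄ = (0.31+1.10)/2 = 0.705, v̄ = (1.08+1.79)/2 = 1.435 → q = 3×0.705×1.435 = 3.035 ft³/s
Panel 2-3: Δb = 3.2 ft, d̄ = (1.10+0.96)/2 = 1.03, v̄ = (1.79+1.92)/2 = 1.855 → q = 3.2×1.03×1.855 = 6.114 ft³/s
Panel 3-4: Δb = 1 ft, d̄ = (0.96+1.47)/2 = 1.215, v̄ = (1.92+2.61)/2 = 2.265 → q = 1×1.215×2.265 = 2.752 ft³/s
Panel 4-5: Δb = 7.9 ft, d̄ = (1.47+0.26)/2 = 0.865, v̄ = (2.61+1.09)/2 = 1.85 → q = 7.9×0.865×1.85 = 12.64 ft³/s
Q = Σ q = 24.54 ft³/s

24.5 ft³/s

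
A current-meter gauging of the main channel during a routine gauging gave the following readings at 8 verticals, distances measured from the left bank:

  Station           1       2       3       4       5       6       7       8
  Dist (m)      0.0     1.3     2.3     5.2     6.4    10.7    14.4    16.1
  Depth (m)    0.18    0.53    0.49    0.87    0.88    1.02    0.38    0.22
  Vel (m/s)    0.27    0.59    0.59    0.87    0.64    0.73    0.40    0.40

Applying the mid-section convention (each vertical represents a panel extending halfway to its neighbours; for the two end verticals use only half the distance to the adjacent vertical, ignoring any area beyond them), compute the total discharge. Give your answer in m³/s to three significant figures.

7.52 m³/s

w_1 = (1.3 − 0.0)/2 = 0.65 m; q_1 = 0.27 × 0.18 × 0.65 = 0.03159 m³/s
w_2 = (2.3 − 0.0)/2 = 1.15 m; q_2 = 0.59 × 0.53 × 1.15 = 0.3596 m³/s
w_3 = (5.2 − 1.3)/2 = 1.95 m; q_3 = 0.59 × 0.49 × 1.95 = 0.5637 m³/s
w_4 = (6.4 − 2.3)/2 = 2.05 m; q_4 = 0.87 × 0.87 × 2.05 = 1.552 m³/s
w_5 = (10.7 − 5.2)/2 = 2.75 m; q_5 = 0.64 × 0.88 × 2.75 = 1.549 m³/s
w_6 = (14.4 − 6.4)/2 = 4 m; q_6 = 0.73 × 1.02 × 4 = 2.978 m³/s
w_7 = (16.1 − 10.7)/2 = 2.7 m; q_7 = 0.40 × 0.38 × 2.7 = 0.4104 m³/s
w_8 = (16.1 − 14.4)/2 = 0.85 m; q_8 = 0.40 × 0.22 × 0.85 = 0.07480 m³/s
Q = Σ qᵢ = 7.519 m³/s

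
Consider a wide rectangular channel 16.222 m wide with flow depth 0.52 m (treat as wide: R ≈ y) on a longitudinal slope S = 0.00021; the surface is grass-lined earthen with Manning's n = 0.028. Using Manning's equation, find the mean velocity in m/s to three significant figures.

A = b·y = 16.222 × 0.52 = 8.435 m²
Wide channel: R ≈ y = 0.52 m
Q = (1/n)·A·R^(2/3)·S^(1/2) = (1/0.028) × 8.435 × 0.5200^(2/3) × 0.00021^(1/2) = 2.823 m³/s
V = Q/A = 2.823/8.435 = 0.3347 m/s

0.335 m/s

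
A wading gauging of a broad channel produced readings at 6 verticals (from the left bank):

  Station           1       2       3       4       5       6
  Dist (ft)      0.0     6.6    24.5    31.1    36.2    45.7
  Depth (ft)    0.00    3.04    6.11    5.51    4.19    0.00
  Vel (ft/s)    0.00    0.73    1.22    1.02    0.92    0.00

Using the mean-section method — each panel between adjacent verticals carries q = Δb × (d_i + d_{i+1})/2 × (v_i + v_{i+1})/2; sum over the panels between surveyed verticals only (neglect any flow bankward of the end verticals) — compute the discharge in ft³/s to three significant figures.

Panel 1-2: Δb = 6.6 ft, d̄ = (0.00+3.04)/2 = 1.52, v̄ = (0.00+0.73)/2 = 0.365 → q = 6.6×1.52×0.365 = 3.662 ft³/s
Panel 2-3: Δb = 17.9 ft, d̄ = (3.04+6.11)/2 = 4.575, v̄ = (0.73+1.22)/2 = 0.975 → q = 17.9×4.575×0.975 = 79.85 ft³/s
Panel 3-4: Δb = 6.6 ft, d̄ = (6.11+5.51)/2 = 5.81, v̄ = (1.22+1.02)/2 = 1.12 → q = 6.6×5.81×1.12 = 42.95 ft³/s
Panel 4-5: Δb = 5.1 ft, d̄ = (5.51+4.19)/2 = 4.85, v̄ = (1.02+0.92)/2 = 0.97 → q = 5.1×4.85×0.97 = 23.99 ft³/s
Panel 5-6: Δb = 9.5 ft, d̄ = (4.19+0.00)/2 = 2.095, v̄ = (0.92+0.00)/2 = 0.46 → q = 9.5×2.095×0.46 = 9.155 ft³/s
Q = Σ q = 159.6 ft³/s

160 ft³/s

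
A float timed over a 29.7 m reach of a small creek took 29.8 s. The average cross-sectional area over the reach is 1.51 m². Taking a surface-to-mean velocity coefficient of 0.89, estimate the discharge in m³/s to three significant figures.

v_surface = L / t̄ = 29.7 / 29.8 = 0.9966 m/s
v_mean = 0.89 × 0.9966 = 0.8870 m/s
Q = A × v_mean = 1.51 × 0.8870 = 1.339 m³/s

1.34 m³/s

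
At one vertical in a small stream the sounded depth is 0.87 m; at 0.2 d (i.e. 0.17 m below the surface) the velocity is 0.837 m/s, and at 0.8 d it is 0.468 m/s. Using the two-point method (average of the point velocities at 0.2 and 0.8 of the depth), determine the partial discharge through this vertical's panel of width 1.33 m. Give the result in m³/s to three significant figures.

v̄ = (0.837 + 0.468) / 2 = 0.6525 m/s
q = v̄ × d × w = 0.6525 × 0.87 × 1.33 = 0.7550 m³/s

0.755 m³/s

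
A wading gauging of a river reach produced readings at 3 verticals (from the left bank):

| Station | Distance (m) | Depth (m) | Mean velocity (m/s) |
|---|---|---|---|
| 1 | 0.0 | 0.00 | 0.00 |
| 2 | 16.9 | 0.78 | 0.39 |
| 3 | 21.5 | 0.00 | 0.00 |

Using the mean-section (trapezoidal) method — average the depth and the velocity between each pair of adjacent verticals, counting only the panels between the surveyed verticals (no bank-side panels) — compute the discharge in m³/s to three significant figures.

Panel 1-2: Δb = 16.9 m, d̄ = (0.00+0.78)/2 = 0.39, v̄ = (0.00+0.39)/2 = 0.195 → q = 16.9×0.39×0.195 = 1.285 m³/s
Panel 2-3: Δb = 4.6 m, d̄ = (0.78+0.00)/2 = 0.39, v̄ = (0.39+0.00)/2 = 0.195 → q = 4.6×0.39×0.195 = 0.3498 m³/s
Q = Σ q = 1.635 m³/s

1.64 m³/s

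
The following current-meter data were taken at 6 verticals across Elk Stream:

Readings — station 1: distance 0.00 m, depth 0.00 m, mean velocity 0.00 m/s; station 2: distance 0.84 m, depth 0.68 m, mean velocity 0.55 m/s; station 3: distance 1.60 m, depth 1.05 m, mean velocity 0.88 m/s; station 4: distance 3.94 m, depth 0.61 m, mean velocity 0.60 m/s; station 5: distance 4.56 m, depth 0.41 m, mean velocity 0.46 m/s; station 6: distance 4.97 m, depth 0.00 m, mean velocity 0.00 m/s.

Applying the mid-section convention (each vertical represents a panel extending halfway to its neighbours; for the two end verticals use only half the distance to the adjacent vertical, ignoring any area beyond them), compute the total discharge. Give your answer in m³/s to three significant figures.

2.37 m³/s

w_2 = (1.60 − 0.00)/2 = 0.8 m; q_2 = 0.55 × 0.68 × 0.8 = 0.2992 m³/s
w_3 = (3.94 − 0.84)/2 = 1.55 m; q_3 = 0.88 × 1.05 × 1.55 = 1.432 m³/s
w_4 = (4.56 − 1.60)/2 = 1.48 m; q_4 = 0.60 × 0.61 × 1.48 = 0.5417 m³/s
w_5 = (4.97 − 3.94)/2 = 0.515 m; q_5 = 0.46 × 0.41 × 0.515 = 0.09713 m³/s
Stations 1, 6 contribute zero (depth or velocity is 0).
Q = Σ qᵢ = 2.370 m³/s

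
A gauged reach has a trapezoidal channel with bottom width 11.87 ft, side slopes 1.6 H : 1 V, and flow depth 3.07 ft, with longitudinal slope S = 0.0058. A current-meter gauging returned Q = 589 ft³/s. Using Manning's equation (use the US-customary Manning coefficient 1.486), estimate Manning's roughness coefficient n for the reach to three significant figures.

0.0167

A = (b + z·y)·y = (11.87 + 1.6×3.07)×3.07 = 51.52 ft²
P = b + 2y√(1+z²) = 11.87 + 2×3.07×√(1+1.6²) = 23.45 ft
R = A/P = 51.52/23.45 = 2.197 ft
n = (1.486/Q)·A·R^(2/3)·S^(1/2) = (1.486/589) × 51.52 × 1.690 × 0.07616 = 0.01673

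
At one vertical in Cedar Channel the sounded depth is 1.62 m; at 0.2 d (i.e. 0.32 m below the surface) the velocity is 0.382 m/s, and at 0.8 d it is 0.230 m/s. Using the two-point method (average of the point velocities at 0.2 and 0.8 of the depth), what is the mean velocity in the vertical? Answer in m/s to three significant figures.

0.306 m/s

v̄ = (0.382 + 0.230) / 2 = 0.3060 m/s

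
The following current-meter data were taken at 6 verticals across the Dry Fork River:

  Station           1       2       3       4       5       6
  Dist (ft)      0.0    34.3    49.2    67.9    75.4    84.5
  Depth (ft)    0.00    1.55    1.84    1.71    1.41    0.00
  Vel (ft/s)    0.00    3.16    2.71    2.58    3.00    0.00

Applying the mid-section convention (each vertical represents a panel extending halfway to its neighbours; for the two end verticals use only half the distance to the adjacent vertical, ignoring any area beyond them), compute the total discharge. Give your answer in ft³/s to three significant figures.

w_2 = (49.2 − 0.0)/2 = 24.6 ft; q_2 = 3.16 × 1.55 × 24.6 = 120.5 ft³/s
w_3 = (67.9 − 34.3)/2 = 16.8 ft; q_3 = 2.71 × 1.84 × 16.8 = 83.77 ft³/s
w_4 = (75.4 − 49.2)/2 = 13.1 ft; q_4 = 2.58 × 1.71 × 13.1 = 57.79 ft³/s
w_5 = (84.5 − 67.9)/2 = 8.3 ft; q_5 = 3.00 × 1.41 × 8.3 = 35.11 ft³/s
Stations 1, 6 contribute zero (depth or velocity is 0).
Q = Σ qᵢ = 297.2 ft³/s

297 ft³/s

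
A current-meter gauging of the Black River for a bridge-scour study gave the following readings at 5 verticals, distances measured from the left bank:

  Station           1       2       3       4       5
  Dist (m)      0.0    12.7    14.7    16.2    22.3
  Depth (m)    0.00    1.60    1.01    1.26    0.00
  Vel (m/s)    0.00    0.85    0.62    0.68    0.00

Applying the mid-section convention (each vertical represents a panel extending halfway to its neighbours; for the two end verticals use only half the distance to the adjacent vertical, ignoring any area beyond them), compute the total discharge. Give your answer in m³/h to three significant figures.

51700 m³/h

w_2 = (14.7 − 0.0)/2 = 7.35 m; q_2 = 0.85 × 1.60 × 7.35 = 9.996 m³/s
w_3 = (16.2 − 12.7)/2 = 1.75 m; q_3 = 0.62 × 1.01 × 1.75 = 1.096 m³/s
w_4 = (22.3 − 14.7)/2 = 3.8 m; q_4 = 0.68 × 1.26 × 3.8 = 3.256 m³/s
Stations 1, 5 contribute zero (depth or velocity is 0).
Q = Σ qᵢ = 14.35 m³/s
= 14.35 × 3600 = 51650 m³/h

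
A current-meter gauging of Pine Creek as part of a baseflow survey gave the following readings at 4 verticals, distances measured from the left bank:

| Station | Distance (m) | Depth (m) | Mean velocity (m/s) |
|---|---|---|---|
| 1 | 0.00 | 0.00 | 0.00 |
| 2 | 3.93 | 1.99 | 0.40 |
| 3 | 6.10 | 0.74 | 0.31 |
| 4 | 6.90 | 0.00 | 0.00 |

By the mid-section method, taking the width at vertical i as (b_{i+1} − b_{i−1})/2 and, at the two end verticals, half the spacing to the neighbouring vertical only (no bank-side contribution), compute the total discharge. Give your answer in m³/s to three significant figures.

w_2 = (6.10 − 0.00)/2 = 3.05 m; q_2 = 0.40 × 1.99 × 3.05 = 2.428 m³/s
w_3 = (6.90 − 3.93)/2 = 1.485 m; q_3 = 0.31 × 0.74 × 1.485 = 0.3407 m³/s
Stations 1, 4 contribute zero (depth or velocity is 0).
Q = Σ qᵢ = 2.768 m³/s

2.77 m³/s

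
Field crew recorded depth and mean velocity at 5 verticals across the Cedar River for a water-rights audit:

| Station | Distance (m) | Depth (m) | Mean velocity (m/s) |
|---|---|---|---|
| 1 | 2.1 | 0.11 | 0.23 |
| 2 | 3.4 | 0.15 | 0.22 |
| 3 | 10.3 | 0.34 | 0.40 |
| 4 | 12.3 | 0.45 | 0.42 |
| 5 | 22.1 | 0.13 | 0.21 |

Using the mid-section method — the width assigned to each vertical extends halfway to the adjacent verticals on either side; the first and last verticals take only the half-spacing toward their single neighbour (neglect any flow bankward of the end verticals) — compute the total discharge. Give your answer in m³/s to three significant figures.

w_1 = (3.4 − 2.1)/2 = 0.65 m; q_1 = 0.23 × 0.11 × 0.65 = 0.01645 m³/s
w_2 = (10.3 − 2.1)/2 = 4.1 m; q_2 = 0.22 × 0.15 × 4.1 = 0.1353 m³/s
w_3 = (12.3 − 3.4)/2 = 4.45 m; q_3 = 0.40 × 0.34 × 4.45 = 0.6052 m³/s
w_4 = (22.1 − 10.3)/2 = 5.9 m; q_4 = 0.42 × 0.45 × 5.9 = 1.115 m³/s
w_5 = (22.1 − 12.3)/2 = 4.9 m; q_5 = 0.21 × 0.13 × 4.9 = 0.1338 m³/s
Q = Σ qᵢ = 2.006 m³/s

2.01 m³/s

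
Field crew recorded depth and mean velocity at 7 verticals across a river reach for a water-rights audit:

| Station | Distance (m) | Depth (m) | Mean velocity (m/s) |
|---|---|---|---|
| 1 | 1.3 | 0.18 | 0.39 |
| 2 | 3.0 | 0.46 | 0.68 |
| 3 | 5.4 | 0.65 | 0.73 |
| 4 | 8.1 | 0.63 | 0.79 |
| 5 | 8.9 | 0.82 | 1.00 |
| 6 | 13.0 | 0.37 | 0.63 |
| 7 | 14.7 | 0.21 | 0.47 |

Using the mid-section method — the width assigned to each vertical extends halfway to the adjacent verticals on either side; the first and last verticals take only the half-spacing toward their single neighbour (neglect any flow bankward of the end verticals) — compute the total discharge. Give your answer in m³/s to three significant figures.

5.55 m³/s

w_1 = (3.0 − 1.3)/2 = 0.85 m; q_1 = 0.39 × 0.18 × 0.85 = 0.05967 m³/s
w_2 = (5.4 − 1.3)/2 = 2.05 m; q_2 = 0.68 × 0.46 × 2.05 = 0.6412 m³/s
w_3 = (8.1 − 3.0)/2 = 2.55 m; q_3 = 0.73 × 0.65 × 2.55 = 1.210 m³/s
w_4 = (8.9 − 5.4)/2 = 1.75 m; q_4 = 0.79 × 0.63 × 1.75 = 0.8710 m³/s
w_5 = (13.0 − 8.1)/2 = 2.45 m; q_5 = 1.00 × 0.82 × 2.45 = 2.009 m³/s
w_6 = (14.7 − 8.9)/2 = 2.9 m; q_6 = 0.63 × 0.37 × 2.9 = 0.6760 m³/s
w_7 = (14.7 − 13.0)/2 = 0.85 m; q_7 = 0.47 × 0.21 × 0.85 = 0.08390 m³/s
Q = Σ qᵢ = 5.551 m³/s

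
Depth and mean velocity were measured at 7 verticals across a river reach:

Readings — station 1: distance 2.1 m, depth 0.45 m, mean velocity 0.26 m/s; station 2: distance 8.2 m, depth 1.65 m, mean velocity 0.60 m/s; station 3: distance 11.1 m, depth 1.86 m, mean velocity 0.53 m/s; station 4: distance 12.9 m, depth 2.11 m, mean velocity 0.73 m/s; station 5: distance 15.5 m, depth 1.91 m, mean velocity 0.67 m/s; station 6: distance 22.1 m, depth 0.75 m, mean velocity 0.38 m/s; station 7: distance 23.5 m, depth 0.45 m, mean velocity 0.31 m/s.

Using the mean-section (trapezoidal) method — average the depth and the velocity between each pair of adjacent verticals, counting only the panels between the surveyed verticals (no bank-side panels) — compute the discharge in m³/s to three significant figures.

16.4 m³/s

Panel 1-2: Δb = 6.1 m, d̄ = (0.45+1.65)/2 = 1.05, v̄ = (0.26+0.60)/2 = 0.43 → q = 6.1×1.05×0.43 = 2.754 m³/s
Panel 2-3: Δb = 2.9 m, d̄ = (1.65+1.86)/2 = 1.755, v̄ = (0.60+0.53)/2 = 0.565 → q = 2.9×1.755×0.565 = 2.876 m³/s
Panel 3-4: Δb = 1.8 m, d̄ = (1.86+2.11)/2 = 1.985, v̄ = (0.53+0.73)/2 = 0.63 → q = 1.8×1.985×0.63 = 2.251 m³/s
Panel 4-5: Δb = 2.6 m, d̄ = (2.11+1.91)/2 = 2.01, v̄ = (0.73+0.67)/2 = 0.7 → q = 2.6×2.01×0.7 = 3.658 m³/s
Panel 5-6: Δb = 6.6 m, d̄ = (1.91+0.75)/2 = 1.33, v̄ = (0.67+0.38)/2 = 0.525 → q = 6.6×1.33×0.525 = 4.608 m³/s
Panel 6-7: Δb = 1.4 m, d̄ = (0.75+0.45)/2 = 0.6, v̄ = (0.38+0.31)/2 = 0.345 → q = 1.4×0.6×0.345 = 0.2898 m³/s
Q = Σ q = 16.44 m³/s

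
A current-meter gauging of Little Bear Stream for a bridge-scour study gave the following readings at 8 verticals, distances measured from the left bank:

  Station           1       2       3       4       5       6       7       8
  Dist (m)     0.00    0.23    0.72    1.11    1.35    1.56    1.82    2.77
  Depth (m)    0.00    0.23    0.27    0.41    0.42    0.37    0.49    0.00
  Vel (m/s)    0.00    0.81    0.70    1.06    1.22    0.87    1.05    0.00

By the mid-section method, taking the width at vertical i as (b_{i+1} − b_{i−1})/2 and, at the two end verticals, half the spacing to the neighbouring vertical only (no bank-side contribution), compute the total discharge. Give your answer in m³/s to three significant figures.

0.789 m³/s

w_2 = (0.72 − 0.00)/2 = 0.36 m; q_2 = 0.81 × 0.23 × 0.36 = 0.06707 m³/s
w_3 = (1.11 − 0.23)/2 = 0.44 m; q_3 = 0.70 × 0.27 × 0.44 = 0.08316 m³/s
w_4 = (1.35 − 0.72)/2 = 0.315 m; q_4 = 1.06 × 0.41 × 0.315 = 0.1369 m³/s
w_5 = (1.56 − 1.11)/2 = 0.225 m; q_5 = 1.22 × 0.42 × 0.225 = 0.1153 m³/s
w_6 = (1.82 − 1.35)/2 = 0.235 m; q_6 = 0.87 × 0.37 × 0.235 = 0.07565 m³/s
w_7 = (2.77 − 1.56)/2 = 0.605 m; q_7 = 1.05 × 0.49 × 0.605 = 0.3113 m³/s
Stations 1, 8 contribute zero (depth or velocity is 0).
Q = Σ qᵢ = 0.7893 m³/s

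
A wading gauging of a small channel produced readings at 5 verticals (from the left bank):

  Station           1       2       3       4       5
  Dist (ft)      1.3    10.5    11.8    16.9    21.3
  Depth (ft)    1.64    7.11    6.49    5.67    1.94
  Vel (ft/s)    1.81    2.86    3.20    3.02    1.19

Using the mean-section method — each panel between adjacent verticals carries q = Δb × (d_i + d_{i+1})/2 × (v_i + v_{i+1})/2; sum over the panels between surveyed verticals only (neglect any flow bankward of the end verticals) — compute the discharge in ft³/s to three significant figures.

252 ft³/s

Panel 1-2: Δb = 9.2 ft, d̄ = (1.64+7.11)/2 = 4.375, v̄ = (1.81+2.86)/2 = 2.335 → q = 9.2×4.375×2.335 = 93.98 ft³/s
Panel 2-3: Δb = 1.3 ft, d̄ = (7.11+6.49)/2 = 6.8, v̄ = (2.86+3.20)/2 = 3.03 → q = 1.3×6.8×3.03 = 26.79 ft³/s
Panel 3-4: Δb = 5.1 ft, d̄ = (6.49+5.67)/2 = 6.08, v̄ = (3.20+3.02)/2 = 3.11 → q = 5.1×6.08×3.11 = 96.43 ft³/s
Panel 4-5: Δb = 4.4 ft, d̄ = (5.67+1.94)/2 = 3.805, v̄ = (3.02+1.19)/2 = 2.105 → q = 4.4×3.805×2.105 = 35.24 ft³/s
Q = Σ q = 252.4 ft³/s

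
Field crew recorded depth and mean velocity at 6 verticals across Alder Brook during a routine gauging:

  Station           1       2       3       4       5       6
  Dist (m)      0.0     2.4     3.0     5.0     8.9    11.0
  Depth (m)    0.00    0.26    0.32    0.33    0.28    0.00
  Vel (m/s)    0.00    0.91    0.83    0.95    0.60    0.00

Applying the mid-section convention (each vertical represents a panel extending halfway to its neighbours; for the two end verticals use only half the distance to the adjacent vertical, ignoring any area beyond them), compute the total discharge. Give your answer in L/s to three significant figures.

2130 L/s

w_2 = (3.0 − 0.0)/2 = 1.5 m; q_2 = 0.91 × 0.26 × 1.5 = 0.3549 m³/s
w_3 = (5.0 − 2.4)/2 = 1.3 m; q_3 = 0.83 × 0.32 × 1.3 = 0.3453 m³/s
w_4 = (8.9 − 3.0)/2 = 2.95 m; q_4 = 0.95 × 0.33 × 2.95 = 0.9248 m³/s
w_5 = (11.0 − 5.0)/2 = 3 m; q_5 = 0.60 × 0.28 × 3 = 0.5040 m³/s
Stations 1, 6 contribute zero (depth or velocity is 0).
Q = Σ qᵢ = 2.129 m³/s
= 2.129 × 1000 = 2129 L/s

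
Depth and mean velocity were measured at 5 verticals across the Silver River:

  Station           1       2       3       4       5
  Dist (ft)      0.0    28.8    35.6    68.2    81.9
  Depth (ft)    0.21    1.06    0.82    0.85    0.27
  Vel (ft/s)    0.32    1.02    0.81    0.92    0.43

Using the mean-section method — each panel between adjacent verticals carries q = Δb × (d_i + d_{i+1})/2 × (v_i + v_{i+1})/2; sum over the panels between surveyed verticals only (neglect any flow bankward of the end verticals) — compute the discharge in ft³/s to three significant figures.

Panel 1-2: Δb = 28.8 ft, d̄ = (0.21+1.06)/2 = 0.635, v̄ = (0.32+1.02)/2 = 0.67 → q = 28.8×0.635×0.67 = 12.25 ft³/s
Panel 2-3: Δb = 6.8 ft, d̄ = (1.06+0.82)/2 = 0.94, v̄ = (1.02+0.81)/2 = 0.915 → q = 6.8×0.94×0.915 = 5.849 ft³/s
Panel 3-4: Δb = 32.6 ft, d̄ = (0.82+0.85)/2 = 0.835, v̄ = (0.81+0.92)/2 = 0.865 → q = 32.6×0.835×0.865 = 23.55 ft³/s
Panel 4-5: Δb = 13.7 ft, d̄ = (0.85+0.27)/2 = 0.56, v̄ = (0.92+0.43)/2 = 0.675 → q = 13.7×0.56×0.675 = 5.179 ft³/s
Q = Σ q = 46.83 ft³/s

46.8 ft³/s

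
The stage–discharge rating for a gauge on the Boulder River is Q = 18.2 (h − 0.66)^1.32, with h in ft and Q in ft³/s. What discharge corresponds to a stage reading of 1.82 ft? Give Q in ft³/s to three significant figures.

Q = 18.2 × (1.82 − 0.66)^1.32 = 18.2 × 1.16^1.32 = 22.14 ft³/s

22.1 ft³/s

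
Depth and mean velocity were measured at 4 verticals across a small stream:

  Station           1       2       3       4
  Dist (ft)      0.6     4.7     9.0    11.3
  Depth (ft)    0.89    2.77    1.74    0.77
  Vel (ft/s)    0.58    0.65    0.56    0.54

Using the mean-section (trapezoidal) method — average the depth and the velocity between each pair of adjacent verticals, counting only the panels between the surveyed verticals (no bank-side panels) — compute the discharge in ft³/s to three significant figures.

12.1 ft³/s

Panel 1-2: Δb = 4.1 ft, d̄ = (0.89+2.77)/2 = 1.83, v̄ = (0.58+0.65)/2 = 0.615 → q = 4.1×1.83×0.615 = 4.614 ft³/s
Panel 2-3: Δb = 4.3 ft, d̄ = (2.77+1.74)/2 = 2.255, v̄ = (0.65+0.56)/2 = 0.605 → q = 4.3×2.255×0.605 = 5.866 ft³/s
Panel 3-4: Δb = 2.3 ft, d̄ = (1.74+0.77)/2 = 1.255, v̄ = (0.56+0.54)/2 = 0.55 → q = 2.3×1.255×0.55 = 1.588 ft³/s
Q = Σ q = 12.07 ft³/s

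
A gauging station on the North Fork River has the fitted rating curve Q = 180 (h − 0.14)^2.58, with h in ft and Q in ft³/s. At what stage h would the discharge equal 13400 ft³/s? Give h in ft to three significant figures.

5.46 ft

h − h₀ = (Q/C)^(1/b) = (13400/180)^(1/2.58) = 5.315 ft
h = 0.14 + 5.315 = 5.455 ft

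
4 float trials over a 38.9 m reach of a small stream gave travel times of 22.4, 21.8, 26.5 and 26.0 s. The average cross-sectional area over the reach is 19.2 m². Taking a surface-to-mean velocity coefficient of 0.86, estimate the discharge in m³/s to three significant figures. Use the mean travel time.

t̄ = (22.4 + 21.8 + 26.5 + 26.0) / 4 = 24.175 s
v_surface = L / t̄ = 38.9 / 24.175 = 1.609 m/s
v_mean = 0.86 × 1.609 = 1.384 m/s
Q = A × v_mean = 19.2 × 1.384 = 26.57 m³/s

26.6 m³/s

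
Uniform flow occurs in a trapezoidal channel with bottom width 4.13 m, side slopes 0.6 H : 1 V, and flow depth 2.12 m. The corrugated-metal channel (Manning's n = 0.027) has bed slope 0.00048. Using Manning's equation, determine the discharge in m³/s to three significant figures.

A = (b + z·y)·y = (4.13 + 0.6×2.12)×2.12 = 11.45 m²
P = b + 2y√(1+z²) = 4.13 + 2×2.12×√(1+0.6²) = 9.075 m
R = A/P = 11.45/9.075 = 1.262 m
Q = (1/n)·A·R^(2/3)·S^(1/2) = (1/0.027) × 11.45 × 1.262^(2/3) × 0.00048^(1/2) = 10.85 m³/s

10.9 m³/s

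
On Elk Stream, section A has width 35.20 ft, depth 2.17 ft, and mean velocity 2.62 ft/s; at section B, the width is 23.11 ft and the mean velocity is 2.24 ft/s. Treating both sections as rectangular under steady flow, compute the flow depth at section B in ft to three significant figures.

Q = A₁V₁ = (35.20×2.17) × 2.62 = 200.1 ft³/s
d₂ = Q/(b₂ V₂) = 200.1/(23.11×2.24) = 3.866 ft

3.87 ft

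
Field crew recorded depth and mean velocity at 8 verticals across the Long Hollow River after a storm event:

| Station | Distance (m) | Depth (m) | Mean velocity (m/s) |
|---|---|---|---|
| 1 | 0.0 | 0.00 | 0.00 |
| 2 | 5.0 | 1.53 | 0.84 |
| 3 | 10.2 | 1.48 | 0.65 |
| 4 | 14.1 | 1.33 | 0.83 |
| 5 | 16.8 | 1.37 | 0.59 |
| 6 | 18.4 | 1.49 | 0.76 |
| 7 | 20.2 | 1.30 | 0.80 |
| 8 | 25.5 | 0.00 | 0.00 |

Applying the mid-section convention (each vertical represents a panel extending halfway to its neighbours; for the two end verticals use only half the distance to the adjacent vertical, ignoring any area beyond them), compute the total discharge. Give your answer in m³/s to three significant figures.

21.9 m³/s

w_2 = (10.2 − 0.0)/2 = 5.1 m; q_2 = 0.84 × 1.53 × 5.1 = 6.555 m³/s
w_3 = (14.1 − 5.0)/2 = 4.55 m; q_3 = 0.65 × 1.48 × 4.55 = 4.377 m³/s
w_4 = (16.8 − 10.2)/2 = 3.3 m; q_4 = 0.83 × 1.33 × 3.3 = 3.643 m³/s
w_5 = (18.4 − 14.1)/2 = 2.15 m; q_5 = 0.59 × 1.37 × 2.15 = 1.738 m³/s
w_6 = (20.2 − 16.8)/2 = 1.7 m; q_6 = 0.76 × 1.49 × 1.7 = 1.925 m³/s
w_7 = (25.5 − 18.4)/2 = 3.55 m; q_7 = 0.80 × 1.30 × 3.55 = 3.692 m³/s
Stations 1, 8 contribute zero (depth or velocity is 0).
Q = Σ qᵢ = 21.93 m³/s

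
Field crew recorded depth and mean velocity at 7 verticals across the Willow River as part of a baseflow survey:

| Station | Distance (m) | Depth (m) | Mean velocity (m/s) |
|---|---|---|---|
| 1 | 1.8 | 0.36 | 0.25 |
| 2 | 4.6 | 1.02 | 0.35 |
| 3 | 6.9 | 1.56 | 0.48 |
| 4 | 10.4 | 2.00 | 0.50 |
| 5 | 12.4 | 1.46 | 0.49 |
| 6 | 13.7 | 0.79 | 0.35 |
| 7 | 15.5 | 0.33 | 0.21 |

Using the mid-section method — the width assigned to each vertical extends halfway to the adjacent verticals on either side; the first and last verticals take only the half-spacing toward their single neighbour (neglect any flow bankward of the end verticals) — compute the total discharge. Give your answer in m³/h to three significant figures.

w_1 = (4.6 − 1.8)/2 = 1.4 m; q_1 = 0.25 × 0.36 × 1.4 = 0.1260 m³/s
w_2 = (6.9 − 1.8)/2 = 2.55 m; q_2 = 0.35 × 1.02 × 2.55 = 0.9104 m³/s
w_3 = (10.4 − 4.6)/2 = 2.9 m; q_3 = 0.48 × 1.56 × 2.9 = 2.172 m³/s
w_4 = (12.4 − 6.9)/2 = 2.75 m; q_4 = 0.50 × 2.00 × 2.75 = 2.750 m³/s
w_5 = (13.7 − 10.4)/2 = 1.65 m; q_5 = 0.49 × 1.46 × 1.65 = 1.180 m³/s
w_6 = (15.5 − 12.4)/2 = 1.55 m; q_6 = 0.35 × 0.79 × 1.55 = 0.4286 m³/s
w_7 = (15.5 − 13.7)/2 = 0.9 m; q_7 = 0.21 × 0.33 × 0.9 = 0.06237 m³/s
Q = Σ qᵢ = 7.629 m³/s
= 7.629 × 3600 = 27470 m³/h

27500 m³/h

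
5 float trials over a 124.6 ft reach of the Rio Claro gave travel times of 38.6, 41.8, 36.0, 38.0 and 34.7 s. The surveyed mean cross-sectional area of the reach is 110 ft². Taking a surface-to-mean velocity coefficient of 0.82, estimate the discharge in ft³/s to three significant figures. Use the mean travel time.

297 ft³/s

t̄ = (38.6 + 41.8 + 36.0 + 38.0 + 34.7) / 5 = 37.82 s
v_surface = L / t̄ = 124.6 / 37.82 = 3.295 ft/s
v_mean = 0.82 × 3.295 = 2.702 ft/s
Q = A × v_mean = 110 × 2.702 = 297.2 ft³/s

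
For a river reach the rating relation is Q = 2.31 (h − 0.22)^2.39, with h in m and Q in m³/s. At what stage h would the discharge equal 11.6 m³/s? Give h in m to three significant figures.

h − h₀ = (Q/C)^(1/b) = (11.6/2.31)^(1/2.39) = 1.964 m
h = 0.22 + 1.964 = 2.184 m

2.18 m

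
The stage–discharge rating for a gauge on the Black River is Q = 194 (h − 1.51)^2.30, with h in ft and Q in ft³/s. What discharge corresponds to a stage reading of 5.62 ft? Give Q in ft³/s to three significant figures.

Q = 194 × (5.62 − 1.51)^2.30 = 194 × 4.11^2.30 = 5008 ft³/s

5010 ft³/s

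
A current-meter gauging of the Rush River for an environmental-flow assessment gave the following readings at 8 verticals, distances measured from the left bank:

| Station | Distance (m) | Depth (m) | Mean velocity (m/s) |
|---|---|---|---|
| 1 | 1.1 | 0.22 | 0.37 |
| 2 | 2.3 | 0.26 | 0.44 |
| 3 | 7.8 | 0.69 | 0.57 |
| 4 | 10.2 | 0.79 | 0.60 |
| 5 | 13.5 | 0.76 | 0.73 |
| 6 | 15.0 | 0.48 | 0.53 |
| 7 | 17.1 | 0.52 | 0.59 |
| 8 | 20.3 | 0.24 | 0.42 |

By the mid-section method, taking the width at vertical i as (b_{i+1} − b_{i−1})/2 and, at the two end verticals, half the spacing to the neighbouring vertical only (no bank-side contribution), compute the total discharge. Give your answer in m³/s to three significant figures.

6.10 m³/s

w_1 = (2.3 − 1.1)/2 = 0.6 m; q_1 = 0.37 × 0.22 × 0.6 = 0.04884 m³/s
w_2 = (7.8 − 1.1)/2 = 3.35 m; q_2 = 0.44 × 0.26 × 3.35 = 0.3832 m³/s
w_3 = (10.2 − 2.3)/2 = 3.95 m; q_3 = 0.57 × 0.69 × 3.95 = 1.554 m³/s
w_4 = (13.5 − 7.8)/2 = 2.85 m; q_4 = 0.60 × 0.79 × 2.85 = 1.351 m³/s
w_5 = (15.0 − 10.2)/2 = 2.4 m; q_5 = 0.73 × 0.76 × 2.4 = 1.332 m³/s
w_6 = (17.1 − 13.5)/2 = 1.8 m; q_6 = 0.53 × 0.48 × 1.8 = 0.4579 m³/s
w_7 = (20.3 − 15.0)/2 = 2.65 m; q_7 = 0.59 × 0.52 × 2.65 = 0.8130 m³/s
w_8 = (20.3 − 17.1)/2 = 1.6 m; q_8 = 0.42 × 0.24 × 1.6 = 0.1613 m³/s
Q = Σ qᵢ = 6.100 m³/s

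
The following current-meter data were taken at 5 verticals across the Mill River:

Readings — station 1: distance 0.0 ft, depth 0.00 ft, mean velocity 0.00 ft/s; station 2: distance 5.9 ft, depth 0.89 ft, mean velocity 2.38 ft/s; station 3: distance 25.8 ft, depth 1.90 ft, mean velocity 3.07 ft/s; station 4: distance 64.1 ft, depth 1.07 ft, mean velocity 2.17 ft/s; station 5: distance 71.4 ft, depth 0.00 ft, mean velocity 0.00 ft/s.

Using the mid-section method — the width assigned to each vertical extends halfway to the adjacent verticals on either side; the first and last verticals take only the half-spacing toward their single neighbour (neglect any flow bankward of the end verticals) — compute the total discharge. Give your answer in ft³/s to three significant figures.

w_2 = (25.8 − 0.0)/2 = 12.9 ft; q_2 = 2.38 × 0.89 × 12.9 = 27.32 ft³/s
w_3 = (64.1 − 5.9)/2 = 29.1 ft; q_3 = 3.07 × 1.90 × 29.1 = 169.7 ft³/s
w_4 = (71.4 − 25.8)/2 = 22.8 ft; q_4 = 2.17 × 1.07 × 22.8 = 52.94 ft³/s
Stations 1, 5 contribute zero (depth or velocity is 0).
Q = Σ qᵢ = 250.0 ft³/s

250 ft³/s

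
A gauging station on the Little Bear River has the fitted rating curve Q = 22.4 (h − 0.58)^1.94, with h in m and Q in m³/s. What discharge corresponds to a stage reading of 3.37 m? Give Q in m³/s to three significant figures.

164 m³/s

Q = 22.4 × (3.37 − 0.58)^1.94 = 22.4 × 2.79^1.94 = 164.0 m³/s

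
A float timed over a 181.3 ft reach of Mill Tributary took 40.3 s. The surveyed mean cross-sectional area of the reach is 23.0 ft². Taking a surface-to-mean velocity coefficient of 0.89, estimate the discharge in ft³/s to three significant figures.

v_surface = L / t̄ = 181.3 / 40.3 = 4.499 ft/s
v_mean = 0.89 × 4.499 = 4.004 ft/s
Q = A × v_mean = 23.0 × 4.004 = 92.09 ft³/s

92.1 ft³/s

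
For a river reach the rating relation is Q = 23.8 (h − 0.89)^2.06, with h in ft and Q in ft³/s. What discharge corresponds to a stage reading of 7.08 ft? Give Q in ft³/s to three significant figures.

1020 ft³/s

Q = 23.8 × (7.08 − 0.89)^2.06 = 23.8 × 6.19^2.06 = 1017 ft³/s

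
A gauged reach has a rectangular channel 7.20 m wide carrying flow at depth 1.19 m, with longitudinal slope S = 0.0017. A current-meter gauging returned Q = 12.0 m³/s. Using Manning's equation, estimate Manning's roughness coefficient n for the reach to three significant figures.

0.0273

A = b·y = 7.20 × 1.19 = 8.568 m²
P = b + 2y = 7.20 + 2×1.19 = 9.580 m
R = A/P = 8.568/9.580 = 0.8944 m
n = (1/Q)·A·R^(2/3)·S^(1/2) = (1/12.0) × 8.568 × 0.9283 × 0.04123 = 0.02733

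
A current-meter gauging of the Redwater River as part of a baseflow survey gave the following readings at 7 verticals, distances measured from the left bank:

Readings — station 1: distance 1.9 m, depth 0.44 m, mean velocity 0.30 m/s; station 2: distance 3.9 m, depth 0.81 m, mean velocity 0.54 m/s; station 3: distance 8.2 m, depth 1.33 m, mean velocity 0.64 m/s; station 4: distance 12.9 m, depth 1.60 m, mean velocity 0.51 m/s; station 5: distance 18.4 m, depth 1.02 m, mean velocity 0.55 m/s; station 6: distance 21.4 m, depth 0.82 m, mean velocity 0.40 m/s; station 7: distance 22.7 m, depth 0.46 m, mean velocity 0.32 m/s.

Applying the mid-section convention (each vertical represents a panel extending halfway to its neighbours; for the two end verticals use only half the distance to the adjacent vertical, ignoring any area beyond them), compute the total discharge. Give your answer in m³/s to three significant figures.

12.7 m³/s

w_1 = (3.9 − 1.9)/2 = 1 m; q_1 = 0.30 × 0.44 × 1 = 0.1320 m³/s
w_2 = (8.2 − 1.9)/2 = 3.15 m; q_2 = 0.54 × 0.81 × 3.15 = 1.378 m³/s
w_3 = (12.9 − 3.9)/2 = 4.5 m; q_3 = 0.64 × 1.33 × 4.5 = 3.830 m³/s
w_4 = (18.4 − 8.2)/2 = 5.1 m; q_4 = 0.51 × 1.60 × 5.1 = 4.162 m³/s
w_5 = (21.4 − 12.9)/2 = 4.25 m; q_5 = 0.55 × 1.02 × 4.25 = 2.384 m³/s
w_6 = (22.7 − 18.4)/2 = 2.15 m; q_6 = 0.40 × 0.82 × 2.15 = 0.7052 m³/s
w_7 = (22.7 − 21.4)/2 = 0.65 m; q_7 = 0.32 × 0.46 × 0.65 = 0.09568 m³/s
Q = Σ qᵢ = 12.69 m³/s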